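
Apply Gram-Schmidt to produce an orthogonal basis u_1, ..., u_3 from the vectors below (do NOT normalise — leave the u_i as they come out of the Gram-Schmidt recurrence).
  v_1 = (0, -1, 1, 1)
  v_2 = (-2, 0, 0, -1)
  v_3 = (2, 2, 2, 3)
Orthogonal basis:
  u_1 = (0, -1, 1, 1)
  u_2 = (-2, -1/3, 1/3, -2/3)
  u_3 = (-4/7, 18/7, 10/7, 8/7)

Apply the Gram-Schmidt recurrence
  u_1 = v_1
  u_i = v_i − Σ_{j<i} ((v_i · u_j) / (u_j · u_j)) · u_j.

Step by step this gives:
  u_1 = (0, -1, 1, 1)
  u_2 = (-2, -1/3, 1/3, -2/3)
  u_3 = (-4/7, 18/7, 10/7, 8/7)

Orthogonality check:
  u_2 · u_1 = 0 (should be 0)
  u_3 · u_1 = 0 (should be 0)
  u_3 · u_2 = 0 (should be 0)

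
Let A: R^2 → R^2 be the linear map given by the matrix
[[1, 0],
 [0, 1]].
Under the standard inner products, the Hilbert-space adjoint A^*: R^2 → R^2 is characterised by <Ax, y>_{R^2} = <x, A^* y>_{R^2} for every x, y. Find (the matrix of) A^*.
A^* = A^T =
[[1, 0],
 [0, 1]]

For real matrices with standard dot products, the defining identity <Ax, y> = <x, A^* y> gives (Ax)^T y = x^T (A^*) y, i.e. x^T A^T y = x^T (A^*) y. Since this holds for all x, y, we must have A^* = A^T. Therefore
A^* =
[[1, 0],
 [0, 1]].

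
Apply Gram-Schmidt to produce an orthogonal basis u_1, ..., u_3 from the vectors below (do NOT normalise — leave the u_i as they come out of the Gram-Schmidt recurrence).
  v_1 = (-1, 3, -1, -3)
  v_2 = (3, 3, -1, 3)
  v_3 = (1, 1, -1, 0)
Orthogonal basis:
  u_1 = (-1, 3, -1, -3)
  u_2 = (29/10, 33/10, -11/10, 27/10)
  u_3 = (54/139, -44/139, -78/139, -36/139)

Apply the Gram-Schmidt recurrence
  u_1 = v_1
  u_i = v_i − Σ_{j<i} ((v_i · u_j) / (u_j · u_j)) · u_j.

Step by step this gives:
  u_1 = (-1, 3, -1, -3)
  u_2 = (29/10, 33/10, -11/10, 27/10)
  u_3 = (54/139, -44/139, -78/139, -36/139)

Orthogonality check:
  u_2 · u_1 = 0 (should be 0)
  u_3 · u_1 = 0 (should be 0)
  u_3 · u_2 = 0 (should be 0)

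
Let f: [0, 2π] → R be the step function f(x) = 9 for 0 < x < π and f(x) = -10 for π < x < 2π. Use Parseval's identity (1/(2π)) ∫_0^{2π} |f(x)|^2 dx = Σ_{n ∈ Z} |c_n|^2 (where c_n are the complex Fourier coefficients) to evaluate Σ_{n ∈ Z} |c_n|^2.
Σ |c_n|^2 = 181/2

Parseval equates the L^2 energy of f (normalised by 1/(2π)) with the ℓ^2 sum of its Fourier coefficients: (1/(2π)) ∫_0^{2π} |f|^2 = Σ |c_n|^2.
Compute the left side: (1/(2π)) [∫_0^π 9^2 dx + ∫_π^{2π} (-10)^2 dx] = (1/(2π)) · (81π + 100π) = (81 + 100)/2 = 181/2.
So Σ_{n ∈ Z} |c_n|^2 = 181/2.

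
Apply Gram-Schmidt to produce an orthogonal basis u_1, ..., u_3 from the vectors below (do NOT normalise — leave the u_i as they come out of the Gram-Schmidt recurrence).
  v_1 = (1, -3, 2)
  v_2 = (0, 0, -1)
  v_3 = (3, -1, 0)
Orthogonal basis:
  u_1 = (1, -3, 2)
  u_2 = (1/7, -3/7, -5/7)
  u_3 = (12/5, 4/5, 0)

Apply the Gram-Schmidt recurrence
  u_1 = v_1
  u_i = v_i − Σ_{j<i} ((v_i · u_j) / (u_j · u_j)) · u_j.

Step by step this gives:
  u_1 = (1, -3, 2)
  u_2 = (1/7, -3/7, -5/7)
  u_3 = (12/5, 4/5, 0)

Orthogonality check:
  u_2 · u_1 = 0 (should be 0)
  u_3 · u_1 = 0 (should be 0)
  u_3 · u_2 = 0 (should be 0)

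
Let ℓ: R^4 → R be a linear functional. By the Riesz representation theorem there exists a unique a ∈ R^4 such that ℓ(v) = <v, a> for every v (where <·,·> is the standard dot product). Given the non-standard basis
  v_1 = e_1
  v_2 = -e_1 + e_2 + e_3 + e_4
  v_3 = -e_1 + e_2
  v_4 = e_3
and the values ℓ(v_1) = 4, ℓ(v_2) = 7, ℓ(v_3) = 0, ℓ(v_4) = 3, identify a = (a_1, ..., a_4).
a = (4, 4, 3, 4)

Write a = (a_1, ..., a_4) in the standard basis. For each basis vector v_i, ℓ(v_i) = <v_i, a> is a linear equation in the a_j's. Collect the n equations into a matrix system V a = ℓ, where row i of V is v_i (expressed in the standard basis). Since V is invertible (lower-triangular with 1s on the diagonal, up to permutation), solve by back-substitution:
  V =
[[1, 0, 0, 0],
 [-1, 1, 1, 1],
 [-1, 1, 0, 0],
 [0, 0, 1, 0]]
  V a = (4, 7, 0, 3)
Solving gives a = (4, 4, 3, 4).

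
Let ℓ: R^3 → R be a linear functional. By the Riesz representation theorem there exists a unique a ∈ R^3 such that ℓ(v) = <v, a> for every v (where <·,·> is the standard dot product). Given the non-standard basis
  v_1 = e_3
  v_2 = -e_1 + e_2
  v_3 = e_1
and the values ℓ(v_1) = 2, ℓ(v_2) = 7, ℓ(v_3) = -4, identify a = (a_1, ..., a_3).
a = (-4, 3, 2)

Write a = (a_1, ..., a_3) in the standard basis. For each basis vector v_i, ℓ(v_i) = <v_i, a> is a linear equation in the a_j's. Collect the n equations into a matrix system V a = ℓ, where row i of V is v_i (expressed in the standard basis). Since V is invertible (lower-triangular with 1s on the diagonal, up to permutation), solve by back-substitution:
  V =
[[0, 0, 1],
 [-1, 1, 0],
 [1, 0, 0]]
  V a = (2, 7, -4)
Solving gives a = (-4, 3, 2).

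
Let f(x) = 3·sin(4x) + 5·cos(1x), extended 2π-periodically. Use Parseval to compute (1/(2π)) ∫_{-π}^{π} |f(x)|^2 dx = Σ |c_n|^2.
Σ |c_n|^2 = 17

Expand |f|^2 and use orthogonality of {sin(nx), cos(mx)} on [-π, π]:
  ∫_{-π}^{π} sin(nx)^2 dx = π, ∫ cos(mx)^2 dx = π, and cross terms integrate to 0.
So ∫_{-π}^{π} f(x)^2 dx = 3^2 · π + 5^2 · π = (9 + 25)π.
Divide by 2π: (9 + 25)/2 = 17.
By Parseval, this equals Σ |c_n|^2.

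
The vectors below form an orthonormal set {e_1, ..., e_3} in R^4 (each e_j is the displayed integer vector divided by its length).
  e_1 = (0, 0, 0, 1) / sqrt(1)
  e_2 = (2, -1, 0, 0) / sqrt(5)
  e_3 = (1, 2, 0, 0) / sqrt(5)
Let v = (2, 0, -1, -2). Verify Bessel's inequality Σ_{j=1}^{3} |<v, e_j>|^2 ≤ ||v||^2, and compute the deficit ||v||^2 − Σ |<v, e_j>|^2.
Σ |<v, e_j>|^2 = 8; ||v||^2 = 9; deficit = 1

Write each e_j = u_j / sqrt(<u_j, u_j>) where u_j is the displayed integer vector. Then <v, e_j> = <v, u_j> / sqrt(<u_j, u_j>), so |<v, e_j>|^2 = <v, u_j>^2 / <u_j, u_j>.
Coefficients: <v, e_1> = -2/sqrt(1), <v, e_2> = 4/sqrt(5), <v, e_3> = 2/sqrt(5).
Square and sum: Σ |<v, e_j>|^2 = 8.
Compute ||v||^2 = v·v = 9.
Deficit = 9 − 8 = 1 ≥ 0, confirming Bessel's inequality. (The deficit equals ||v − Σ <v,e_j> e_j||^2, the squared distance from v to span{e_j}.)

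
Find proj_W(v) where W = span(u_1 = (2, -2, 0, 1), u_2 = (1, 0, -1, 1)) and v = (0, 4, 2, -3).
proj_W(v) = (-8/3, 2, 2/3, -5/3)

Set up U = [u_1 | ... | u_2] ∈ R^(4×2). The projector onto W = col(U) is P = U (U^T U)^(-1) U^T.
Compute U^T U =
  [9, 3]
  [3, 3],
and U^T v = (-11, -5).
Solve U^T U · c = U^T v for the coefficients: c = (-1, -2/3). The projection is proj_W(v) = U c.
Check: (v - proj_W(v)) · u_1 = 0  (should be 0).
Check: (v - proj_W(v)) · u_2 = 0  (should be 0).
Result: proj_W(v) = (-8/3, 2, 2/3, -5/3).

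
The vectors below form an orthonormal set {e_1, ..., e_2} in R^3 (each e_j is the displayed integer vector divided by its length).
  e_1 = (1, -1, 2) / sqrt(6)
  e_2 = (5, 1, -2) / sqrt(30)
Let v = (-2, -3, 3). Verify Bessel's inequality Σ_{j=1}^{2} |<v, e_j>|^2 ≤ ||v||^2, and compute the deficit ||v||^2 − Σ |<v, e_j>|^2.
Σ |<v, e_j>|^2 = 101/5; ||v||^2 = 22; deficit = 9/5

Write each e_j = u_j / sqrt(<u_j, u_j>) where u_j is the displayed integer vector. Then <v, e_j> = <v, u_j> / sqrt(<u_j, u_j>), so |<v, e_j>|^2 = <v, u_j>^2 / <u_j, u_j>.
Coefficients: <v, e_1> = 7/sqrt(6), <v, e_2> = -19/sqrt(30).
Square and sum: Σ |<v, e_j>|^2 = 101/5.
Compute ||v||^2 = v·v = 22.
Deficit = 22 − 101/5 = 9/5 ≥ 0, confirming Bessel's inequality. (The deficit equals ||v − Σ <v,e_j> e_j||^2, the squared distance from v to span{e_j}.)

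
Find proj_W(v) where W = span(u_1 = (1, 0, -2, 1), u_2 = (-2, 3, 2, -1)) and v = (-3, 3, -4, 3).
proj_W(v) = (12/59, 240/59, -184/59, 92/59)

Set up U = [u_1 | ... | u_2] ∈ R^(4×2). The projector onto W = col(U) is P = U (U^T U)^(-1) U^T.
Compute U^T U =
  [6, -7]
  [-7, 18],
and U^T v = (8, 4).
Solve U^T U · c = U^T v for the coefficients: c = (172/59, 80/59). The projection is proj_W(v) = U c.
Check: (v - proj_W(v)) · u_1 = 0  (should be 0).
Check: (v - proj_W(v)) · u_2 = 0  (should be 0).
Result: proj_W(v) = (12/59, 240/59, -184/59, 92/59).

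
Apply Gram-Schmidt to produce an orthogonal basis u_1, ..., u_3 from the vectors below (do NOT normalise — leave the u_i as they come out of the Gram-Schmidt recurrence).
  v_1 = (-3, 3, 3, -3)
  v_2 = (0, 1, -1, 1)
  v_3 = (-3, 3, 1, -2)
Orthogonal basis:
  u_1 = (-3, 3, 3, -3)
  u_2 = (-1/4, 5/4, -3/4, 3/4)
  u_3 = (-6/11, -3/11, -7/11, -4/11)

Apply the Gram-Schmidt recurrence
  u_1 = v_1
  u_i = v_i − Σ_{j<i} ((v_i · u_j) / (u_j · u_j)) · u_j.

Step by step this gives:
  u_1 = (-3, 3, 3, -3)
  u_2 = (-1/4, 5/4, -3/4, 3/4)
  u_3 = (-6/11, -3/11, -7/11, -4/11)

Orthogonality check:
  u_2 · u_1 = 0 (should be 0)
  u_3 · u_1 = 0 (should be 0)
  u_3 · u_2 = 0 (should be 0)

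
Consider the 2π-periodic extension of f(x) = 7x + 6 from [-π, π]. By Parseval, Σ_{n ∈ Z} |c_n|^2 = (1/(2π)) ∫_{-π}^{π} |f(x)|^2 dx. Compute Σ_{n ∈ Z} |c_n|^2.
Σ |c_n|^2 = 49π^2/3 + 36

Expand and integrate term by term over [-π, π]:
  ∫ (7x)^2 dx = 49·(2π^3/3); ∫ 2·7·(6)·x dx = 0 (odd integrand); ∫ 6^2 dx = 36·2π.
So (1/(2π)) ∫_{-π}^{π} (7x + 6)^2 dx = 49π^2/3 + 36 = 49π^2/3 + 36.
Parseval ⇒ Σ |c_n|^2 = 49π^2/3 + 36.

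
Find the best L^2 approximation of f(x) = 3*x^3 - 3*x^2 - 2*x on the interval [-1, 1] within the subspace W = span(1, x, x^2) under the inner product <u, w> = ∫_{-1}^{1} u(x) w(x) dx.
g(x) = -3*x^2 - x/5

The best approximation g ∈ W is the orthogonal projection of f onto W. Writing g = a_0 + a_1 x + a_2 x^2, the coefficients solve the normal equations G · a = b where
  G_{ij} = <φ_i, φ_j> and b_i = <f, φ_i>, with φ_0 = 1, φ_1 = x, φ_2 = x^2.
G =
  [2, 0, 2/3]
  [0, 2/3, 0]
  [2/3, 0, 2/5],
b = (-2, -2/15, -6/5).
Solving gives a_0 = 0, a_1 = -1/5, a_2 = -3, so
  g(x) = -3*x^2 - x/5.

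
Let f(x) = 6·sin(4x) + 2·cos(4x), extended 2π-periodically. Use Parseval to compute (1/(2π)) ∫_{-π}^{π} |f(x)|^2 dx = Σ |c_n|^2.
Σ |c_n|^2 = 20

Expand |f|^2 and use orthogonality of {sin(nx), cos(mx)} on [-π, π]:
  ∫_{-π}^{π} sin(nx)^2 dx = π, ∫ cos(mx)^2 dx = π, and cross terms integrate to 0.
So ∫_{-π}^{π} f(x)^2 dx = 6^2 · π + 2^2 · π = (36 + 4)π.
Divide by 2π: (36 + 4)/2 = 20.
By Parseval, this equals Σ |c_n|^2.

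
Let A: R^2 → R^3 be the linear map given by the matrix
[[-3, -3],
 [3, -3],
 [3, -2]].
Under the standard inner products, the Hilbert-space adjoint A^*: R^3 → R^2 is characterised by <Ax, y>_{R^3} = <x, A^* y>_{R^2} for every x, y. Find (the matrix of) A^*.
A^* = A^T =
[[-3, 3, 3],
 [-3, -3, -2]]

For real matrices with standard dot products, the defining identity <Ax, y> = <x, A^* y> gives (Ax)^T y = x^T (A^*) y, i.e. x^T A^T y = x^T (A^*) y. Since this holds for all x, y, we must have A^* = A^T. Therefore
A^* =
[[-3, 3, 3],
 [-3, -3, -2]].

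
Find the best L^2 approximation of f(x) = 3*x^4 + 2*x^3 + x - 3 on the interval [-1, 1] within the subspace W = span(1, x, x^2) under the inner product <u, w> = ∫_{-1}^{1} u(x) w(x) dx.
g(x) = 18*x^2/7 + 11*x/5 - 114/35

The best approximation g ∈ W is the orthogonal projection of f onto W. Writing g = a_0 + a_1 x + a_2 x^2, the coefficients solve the normal equations G · a = b where
  G_{ij} = <φ_i, φ_j> and b_i = <f, φ_i>, with φ_0 = 1, φ_1 = x, φ_2 = x^2.
G =
  [2, 0, 2/3]
  [0, 2/3, 0]
  [2/3, 0, 2/5],
b = (-24/5, 22/15, -8/7).
Solving gives a_0 = -114/35, a_1 = 11/5, a_2 = 18/7, so
  g(x) = 18*x^2/7 + 11*x/5 - 114/35.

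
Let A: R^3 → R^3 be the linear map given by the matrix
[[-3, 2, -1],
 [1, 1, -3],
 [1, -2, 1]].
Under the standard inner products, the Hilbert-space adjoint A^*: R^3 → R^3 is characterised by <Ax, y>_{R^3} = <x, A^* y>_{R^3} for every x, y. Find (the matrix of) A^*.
A^* = A^T =
[[-3, 1, 1],
 [2, 1, -2],
 [-1, -3, 1]]

For real matrices with standard dot products, the defining identity <Ax, y> = <x, A^* y> gives (Ax)^T y = x^T (A^*) y, i.e. x^T A^T y = x^T (A^*) y. Since this holds for all x, y, we must have A^* = A^T. Therefore
A^* =
[[-3, 1, 1],
 [2, 1, -2],
 [-1, -3, 1]].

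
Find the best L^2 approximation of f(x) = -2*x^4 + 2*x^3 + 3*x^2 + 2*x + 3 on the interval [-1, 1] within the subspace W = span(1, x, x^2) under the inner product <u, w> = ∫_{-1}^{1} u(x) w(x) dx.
g(x) = 9*x^2/7 + 16*x/5 + 111/35

The best approximation g ∈ W is the orthogonal projection of f onto W. Writing g = a_0 + a_1 x + a_2 x^2, the coefficients solve the normal equations G · a = b where
  G_{ij} = <φ_i, φ_j> and b_i = <f, φ_i>, with φ_0 = 1, φ_1 = x, φ_2 = x^2.
G =
  [2, 0, 2/3]
  [0, 2/3, 0]
  [2/3, 0, 2/5],
b = (36/5, 32/15, 92/35).
Solving gives a_0 = 111/35, a_1 = 16/5, a_2 = 9/7, so
  g(x) = 9*x^2/7 + 16*x/5 + 111/35.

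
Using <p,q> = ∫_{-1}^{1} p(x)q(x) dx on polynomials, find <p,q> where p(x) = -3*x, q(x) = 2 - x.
<p,q> = 2

Expand the product: p(x)·q(x) = 3*x^2 - 6*x.
∫_{-1}^{1} of each monomial x^k gives [2/(k+1) if k even, 0 if k odd]. Integrating term-by-term (or equivalently evaluating the antiderivative F(x) = x^3 - 3*x^2 at the endpoints):
  F(1) − F(−1) = -2 − (-4) = 2.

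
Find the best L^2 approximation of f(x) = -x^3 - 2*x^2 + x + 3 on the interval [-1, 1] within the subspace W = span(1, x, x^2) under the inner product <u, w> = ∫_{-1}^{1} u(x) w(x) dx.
g(x) = -2*x^2 + 2*x/5 + 3

The best approximation g ∈ W is the orthogonal projection of f onto W. Writing g = a_0 + a_1 x + a_2 x^2, the coefficients solve the normal equations G · a = b where
  G_{ij} = <φ_i, φ_j> and b_i = <f, φ_i>, with φ_0 = 1, φ_1 = x, φ_2 = x^2.
G =
  [2, 0, 2/3]
  [0, 2/3, 0]
  [2/3, 0, 2/5],
b = (14/3, 4/15, 6/5).
Solving gives a_0 = 3, a_1 = 2/5, a_2 = -2, so
  g(x) = -2*x^2 + 2*x/5 + 3.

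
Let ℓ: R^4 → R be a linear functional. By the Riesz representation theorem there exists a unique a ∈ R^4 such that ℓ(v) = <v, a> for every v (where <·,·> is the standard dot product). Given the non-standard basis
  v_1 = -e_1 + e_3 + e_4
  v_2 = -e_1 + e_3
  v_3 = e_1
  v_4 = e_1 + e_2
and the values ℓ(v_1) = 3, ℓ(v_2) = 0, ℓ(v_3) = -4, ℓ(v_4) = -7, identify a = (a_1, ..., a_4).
a = (-4, -3, -4, 3)

Write a = (a_1, ..., a_4) in the standard basis. For each basis vector v_i, ℓ(v_i) = <v_i, a> is a linear equation in the a_j's. Collect the n equations into a matrix system V a = ℓ, where row i of V is v_i (expressed in the standard basis). Since V is invertible (lower-triangular with 1s on the diagonal, up to permutation), solve by back-substitution:
  V =
[[-1, 0, 1, 1],
 [-1, 0, 1, 0],
 [1, 0, 0, 0],
 [1, 1, 0, 0]]
  V a = (3, 0, -4, -7)
Solving gives a = (-4, -3, -4, 3).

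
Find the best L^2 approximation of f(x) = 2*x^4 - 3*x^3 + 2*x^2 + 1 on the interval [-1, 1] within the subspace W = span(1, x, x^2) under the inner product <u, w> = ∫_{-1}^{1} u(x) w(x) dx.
g(x) = 26*x^2/7 - 9*x/5 + 29/35

The best approximation g ∈ W is the orthogonal projection of f onto W. Writing g = a_0 + a_1 x + a_2 x^2, the coefficients solve the normal equations G · a = b where
  G_{ij} = <φ_i, φ_j> and b_i = <f, φ_i>, with φ_0 = 1, φ_1 = x, φ_2 = x^2.
G =
  [2, 0, 2/3]
  [0, 2/3, 0]
  [2/3, 0, 2/5],
b = (62/15, -6/5, 214/105).
Solving gives a_0 = 29/35, a_1 = -9/5, a_2 = 26/7, so
  g(x) = 26*x^2/7 - 9*x/5 + 29/35.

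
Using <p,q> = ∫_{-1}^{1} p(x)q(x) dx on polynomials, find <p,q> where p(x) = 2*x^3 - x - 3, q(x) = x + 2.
<p,q> = -178/15

Expand the product: p(x)·q(x) = 2*x^4 + 4*x^3 - x^2 - 5*x - 6.
∫_{-1}^{1} of each monomial x^k gives [2/(k+1) if k even, 0 if k odd]. Integrating term-by-term (or equivalently evaluating the antiderivative F(x) = 2*x^5/5 + x^4 - x^3/3 - 5*x^2/2 - 6*x at the endpoints):
  F(1) − F(−1) = -223/30 − (133/30) = -178/15.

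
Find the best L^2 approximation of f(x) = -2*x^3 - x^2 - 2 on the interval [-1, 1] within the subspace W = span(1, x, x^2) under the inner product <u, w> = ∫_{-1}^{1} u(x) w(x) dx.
g(x) = -x^2 - 6*x/5 - 2

The best approximation g ∈ W is the orthogonal projection of f onto W. Writing g = a_0 + a_1 x + a_2 x^2, the coefficients solve the normal equations G · a = b where
  G_{ij} = <φ_i, φ_j> and b_i = <f, φ_i>, with φ_0 = 1, φ_1 = x, φ_2 = x^2.
G =
  [2, 0, 2/3]
  [0, 2/3, 0]
  [2/3, 0, 2/5],
b = (-14/3, -4/5, -26/15).
Solving gives a_0 = -2, a_1 = -6/5, a_2 = -1, so
  g(x) = -x^2 - 6*x/5 - 2.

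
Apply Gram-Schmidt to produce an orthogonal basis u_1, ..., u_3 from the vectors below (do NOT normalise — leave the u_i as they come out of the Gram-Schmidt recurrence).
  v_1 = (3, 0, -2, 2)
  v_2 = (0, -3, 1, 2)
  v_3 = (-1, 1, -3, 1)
Orthogonal basis:
  u_1 = (3, 0, -2, 2)
  u_2 = (-6/17, -3, 21/17, 30/17)
  u_3 = (-2, 0, -2, 1)

Apply the Gram-Schmidt recurrence
  u_1 = v_1
  u_i = v_i − Σ_{j<i} ((v_i · u_j) / (u_j · u_j)) · u_j.

Step by step this gives:
  u_1 = (3, 0, -2, 2)
  u_2 = (-6/17, -3, 21/17, 30/17)
  u_3 = (-2, 0, -2, 1)

Orthogonality check:
  u_2 · u_1 = 0 (should be 0)
  u_3 · u_1 = 0 (should be 0)
  u_3 · u_2 = 0 (should be 0)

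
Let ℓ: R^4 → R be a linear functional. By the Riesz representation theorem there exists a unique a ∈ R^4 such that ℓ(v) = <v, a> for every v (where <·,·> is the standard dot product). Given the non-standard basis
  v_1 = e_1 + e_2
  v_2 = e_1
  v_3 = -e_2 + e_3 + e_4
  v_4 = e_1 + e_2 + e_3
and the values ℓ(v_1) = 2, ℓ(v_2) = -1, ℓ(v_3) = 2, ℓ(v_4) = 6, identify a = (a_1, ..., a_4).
a = (-1, 3, 4, 1)

Write a = (a_1, ..., a_4) in the standard basis. For each basis vector v_i, ℓ(v_i) = <v_i, a> is a linear equation in the a_j's. Collect the n equations into a matrix system V a = ℓ, where row i of V is v_i (expressed in the standard basis). Since V is invertible (lower-triangular with 1s on the diagonal, up to permutation), solve by back-substitution:
  V =
[[1, 1, 0, 0],
 [1, 0, 0, 0],
 [0, -1, 1, 1],
 [1, 1, 1, 0]]
  V a = (2, -1, 2, 6)
Solving gives a = (-1, 3, 4, 1).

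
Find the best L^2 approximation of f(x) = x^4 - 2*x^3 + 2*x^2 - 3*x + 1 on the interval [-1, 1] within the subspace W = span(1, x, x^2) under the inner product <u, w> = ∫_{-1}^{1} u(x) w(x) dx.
g(x) = 20*x^2/7 - 21*x/5 + 32/35

The best approximation g ∈ W is the orthogonal projection of f onto W. Writing g = a_0 + a_1 x + a_2 x^2, the coefficients solve the normal equations G · a = b where
  G_{ij} = <φ_i, φ_j> and b_i = <f, φ_i>, with φ_0 = 1, φ_1 = x, φ_2 = x^2.
G =
  [2, 0, 2/3]
  [0, 2/3, 0]
  [2/3, 0, 2/5],
b = (56/15, -14/5, 184/105).
Solving gives a_0 = 32/35, a_1 = -21/5, a_2 = 20/7, so
  g(x) = 20*x^2/7 - 21*x/5 + 32/35.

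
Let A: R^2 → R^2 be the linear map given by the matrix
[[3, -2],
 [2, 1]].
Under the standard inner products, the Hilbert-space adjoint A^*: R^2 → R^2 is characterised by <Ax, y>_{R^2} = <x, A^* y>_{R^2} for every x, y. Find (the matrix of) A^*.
A^* = A^T =
[[3, 2],
 [-2, 1]]

For real matrices with standard dot products, the defining identity <Ax, y> = <x, A^* y> gives (Ax)^T y = x^T (A^*) y, i.e. x^T A^T y = x^T (A^*) y. Since this holds for all x, y, we must have A^* = A^T. Therefore
A^* =
[[3, 2],
 [-2, 1]].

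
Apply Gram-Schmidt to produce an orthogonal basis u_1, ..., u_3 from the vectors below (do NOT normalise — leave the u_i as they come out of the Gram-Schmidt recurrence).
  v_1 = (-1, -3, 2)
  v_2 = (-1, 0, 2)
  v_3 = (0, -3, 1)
Orthogonal basis:
  u_1 = (-1, -3, 2)
  u_2 = (-9/14, 15/14, 9/7)
  u_3 = (2/5, 0, 1/5)

Apply the Gram-Schmidt recurrence
  u_1 = v_1
  u_i = v_i − Σ_{j<i} ((v_i · u_j) / (u_j · u_j)) · u_j.

Step by step this gives:
  u_1 = (-1, -3, 2)
  u_2 = (-9/14, 15/14, 9/7)
  u_3 = (2/5, 0, 1/5)

Orthogonality check:
  u_2 · u_1 = 0 (should be 0)
  u_3 · u_1 = 0 (should be 0)
  u_3 · u_2 = 0 (should be 0)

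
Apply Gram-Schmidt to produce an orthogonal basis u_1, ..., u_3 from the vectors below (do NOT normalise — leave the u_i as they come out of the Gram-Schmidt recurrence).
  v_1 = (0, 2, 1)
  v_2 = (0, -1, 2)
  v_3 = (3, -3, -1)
Orthogonal basis:
  u_1 = (0, 2, 1)
  u_2 = (0, -1, 2)
  u_3 = (3, 0, 0)

Apply the Gram-Schmidt recurrence
  u_1 = v_1
  u_i = v_i − Σ_{j<i} ((v_i · u_j) / (u_j · u_j)) · u_j.

Step by step this gives:
  u_1 = (0, 2, 1)
  u_2 = (0, -1, 2)
  u_3 = (3, 0, 0)

Orthogonality check:
  u_2 · u_1 = 0 (should be 0)
  u_3 · u_1 = 0 (should be 0)
  u_3 · u_2 = 0 (should be 0)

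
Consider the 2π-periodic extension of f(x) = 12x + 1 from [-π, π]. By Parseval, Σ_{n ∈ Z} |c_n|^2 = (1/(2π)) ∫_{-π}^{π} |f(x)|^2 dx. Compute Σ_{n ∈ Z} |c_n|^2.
Σ |c_n|^2 = 48π^2 + 1

Expand and integrate term by term over [-π, π]:
  ∫ (12x)^2 dx = 144·(2π^3/3); ∫ 2·12·(1)·x dx = 0 (odd integrand); ∫ 1^2 dx = 1·2π.
So (1/(2π)) ∫_{-π}^{π} (12x + 1)^2 dx = 144π^2/3 + 1 = 48π^2 + 1.
Parseval ⇒ Σ |c_n|^2 = 48π^2 + 1.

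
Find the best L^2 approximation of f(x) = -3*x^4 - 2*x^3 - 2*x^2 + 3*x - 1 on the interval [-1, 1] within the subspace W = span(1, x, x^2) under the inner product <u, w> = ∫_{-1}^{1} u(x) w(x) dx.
g(x) = -32*x^2/7 + 9*x/5 - 26/35

The best approximation g ∈ W is the orthogonal projection of f onto W. Writing g = a_0 + a_1 x + a_2 x^2, the coefficients solve the normal equations G · a = b where
  G_{ij} = <φ_i, φ_j> and b_i = <f, φ_i>, with φ_0 = 1, φ_1 = x, φ_2 = x^2.
G =
  [2, 0, 2/3]
  [0, 2/3, 0]
  [2/3, 0, 2/5],
b = (-68/15, 6/5, -244/105).
Solving gives a_0 = -26/35, a_1 = 9/5, a_2 = -32/7, so
  g(x) = -32*x^2/7 + 9*x/5 - 26/35.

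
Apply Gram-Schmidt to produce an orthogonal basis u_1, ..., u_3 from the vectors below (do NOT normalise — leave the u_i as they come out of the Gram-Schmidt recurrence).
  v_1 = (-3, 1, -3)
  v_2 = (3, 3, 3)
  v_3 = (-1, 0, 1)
Orthogonal basis:
  u_1 = (-3, 1, -3)
  u_2 = (12/19, 72/19, 12/19)
  u_3 = (-1, 0, 1)

Apply the Gram-Schmidt recurrence
  u_1 = v_1
  u_i = v_i − Σ_{j<i} ((v_i · u_j) / (u_j · u_j)) · u_j.

Step by step this gives:
  u_1 = (-3, 1, -3)
  u_2 = (12/19, 72/19, 12/19)
  u_3 = (-1, 0, 1)

Orthogonality check:
  u_2 · u_1 = 0 (should be 0)
  u_3 · u_1 = 0 (should be 0)
  u_3 · u_2 = 0 (should be 0)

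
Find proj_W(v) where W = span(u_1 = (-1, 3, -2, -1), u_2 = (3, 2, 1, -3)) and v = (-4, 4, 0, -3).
proj_W(v) = (-60/47, 1249/329, -835/329, -414/329)

Set up U = [u_1 | ... | u_2] ∈ R^(4×2). The projector onto W = col(U) is P = U (U^T U)^(-1) U^T.
Compute U^T U =
  [15, 4]
  [4, 23],
and U^T v = (19, 5).
Solve U^T U · c = U^T v for the coefficients: c = (417/329, -1/329). The projection is proj_W(v) = U c.
Check: (v - proj_W(v)) · u_1 = 0  (should be 0).
Check: (v - proj_W(v)) · u_2 = 0  (should be 0).
Result: proj_W(v) = (-60/47, 1249/329, -835/329, -414/329).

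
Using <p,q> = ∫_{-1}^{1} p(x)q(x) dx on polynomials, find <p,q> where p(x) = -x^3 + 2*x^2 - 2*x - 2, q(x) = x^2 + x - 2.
<p,q> = 46/15

Expand the product: p(x)·q(x) = -x^5 + x^4 + 2*x^3 - 8*x^2 + 2*x + 4.
∫_{-1}^{1} of each monomial x^k gives [2/(k+1) if k even, 0 if k odd]. Integrating term-by-term (or equivalently evaluating the antiderivative F(x) = -x^6/6 + x^5/5 + x^4/2 - 8*x^3/3 + x^2 + 4*x at the endpoints):
  F(1) − F(−1) = 43/15 − (-1/5) = 46/15.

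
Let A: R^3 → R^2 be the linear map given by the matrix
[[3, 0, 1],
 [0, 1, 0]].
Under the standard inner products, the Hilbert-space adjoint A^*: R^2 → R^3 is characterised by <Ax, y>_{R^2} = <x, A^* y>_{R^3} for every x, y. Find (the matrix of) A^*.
A^* = A^T =
[[3, 0],
 [0, 1],
 [1, 0]]

For real matrices with standard dot products, the defining identity <Ax, y> = <x, A^* y> gives (Ax)^T y = x^T (A^*) y, i.e. x^T A^T y = x^T (A^*) y. Since this holds for all x, y, we must have A^* = A^T. Therefore
A^* =
[[3, 0],
 [0, 1],
 [1, 0]].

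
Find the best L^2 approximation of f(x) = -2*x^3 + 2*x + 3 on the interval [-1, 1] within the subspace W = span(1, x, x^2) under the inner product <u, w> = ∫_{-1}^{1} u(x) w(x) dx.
g(x) = 4*x/5 + 3

The best approximation g ∈ W is the orthogonal projection of f onto W. Writing g = a_0 + a_1 x + a_2 x^2, the coefficients solve the normal equations G · a = b where
  G_{ij} = <φ_i, φ_j> and b_i = <f, φ_i>, with φ_0 = 1, φ_1 = x, φ_2 = x^2.
G =
  [2, 0, 2/3]
  [0, 2/3, 0]
  [2/3, 0, 2/5],
b = (6, 8/15, 2).
Solving gives a_0 = 3, a_1 = 4/5, a_2 = 0, so
  g(x) = 4*x/5 + 3.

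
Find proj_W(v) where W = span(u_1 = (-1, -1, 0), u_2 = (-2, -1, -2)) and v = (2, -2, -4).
proj_W(v) = (-2/3, 2/3, -8/3)

Set up U = [u_1 | ... | u_2] ∈ R^(3×2). The projector onto W = col(U) is P = U (U^T U)^(-1) U^T.
Compute U^T U =
  [2, 3]
  [3, 9],
and U^T v = (0, 6).
Solve U^T U · c = U^T v for the coefficients: c = (-2, 4/3). The projection is proj_W(v) = U c.
Check: (v - proj_W(v)) · u_1 = 0  (should be 0).
Check: (v - proj_W(v)) · u_2 = 0  (should be 0).
Result: proj_W(v) = (-2/3, 2/3, -8/3).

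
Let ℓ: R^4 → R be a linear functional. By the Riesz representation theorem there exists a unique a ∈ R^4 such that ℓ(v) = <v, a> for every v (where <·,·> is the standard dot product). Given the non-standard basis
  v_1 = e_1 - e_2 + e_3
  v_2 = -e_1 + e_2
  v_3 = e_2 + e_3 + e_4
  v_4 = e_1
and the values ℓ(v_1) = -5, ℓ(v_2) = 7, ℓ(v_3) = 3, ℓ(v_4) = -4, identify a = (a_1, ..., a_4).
a = (-4, 3, 2, -2)

Write a = (a_1, ..., a_4) in the standard basis. For each basis vector v_i, ℓ(v_i) = <v_i, a> is a linear equation in the a_j's. Collect the n equations into a matrix system V a = ℓ, where row i of V is v_i (expressed in the standard basis). Since V is invertible (lower-triangular with 1s on the diagonal, up to permutation), solve by back-substitution:
  V =
[[1, -1, 1, 0],
 [-1, 1, 0, 0],
 [0, 1, 1, 1],
 [1, 0, 0, 0]]
  V a = (-5, 7, 3, -4)
Solving gives a = (-4, 3, 2, -2).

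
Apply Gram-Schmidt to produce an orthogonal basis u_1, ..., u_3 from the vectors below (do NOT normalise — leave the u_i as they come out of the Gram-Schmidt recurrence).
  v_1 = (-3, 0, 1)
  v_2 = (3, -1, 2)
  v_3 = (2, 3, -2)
Orthogonal basis:
  u_1 = (-3, 0, 1)
  u_2 = (9/10, -1, 27/10)
  u_3 = (23/91, 207/91, 69/91)

Apply the Gram-Schmidt recurrence
  u_1 = v_1
  u_i = v_i − Σ_{j<i} ((v_i · u_j) / (u_j · u_j)) · u_j.

Step by step this gives:
  u_1 = (-3, 0, 1)
  u_2 = (9/10, -1, 27/10)
  u_3 = (23/91, 207/91, 69/91)

Orthogonality check:
  u_2 · u_1 = 0 (should be 0)
  u_3 · u_1 = 0 (should be 0)
  u_3 · u_2 = 0 (should be 0)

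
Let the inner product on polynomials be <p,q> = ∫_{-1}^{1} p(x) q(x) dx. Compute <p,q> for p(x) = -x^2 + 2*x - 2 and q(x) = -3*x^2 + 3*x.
<p,q> = 46/5

Expand the product: p(x)·q(x) = 3*x^4 - 9*x^3 + 12*x^2 - 6*x.
∫_{-1}^{1} of each monomial x^k gives [2/(k+1) if k even, 0 if k odd]. Integrating term-by-term (or equivalently evaluating the antiderivative F(x) = 3*x^5/5 - 9*x^4/4 + 4*x^3 - 3*x^2 at the endpoints):
  F(1) − F(−1) = -13/20 − (-197/20) = 46/5.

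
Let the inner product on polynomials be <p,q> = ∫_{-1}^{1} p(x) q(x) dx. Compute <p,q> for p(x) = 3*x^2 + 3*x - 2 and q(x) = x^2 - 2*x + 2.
<p,q> = -122/15

Expand the product: p(x)·q(x) = 3*x^4 - 3*x^3 - 2*x^2 + 10*x - 4.
∫_{-1}^{1} of each monomial x^k gives [2/(k+1) if k even, 0 if k odd]. Integrating term-by-term (or equivalently evaluating the antiderivative F(x) = 3*x^5/5 - 3*x^4/4 - 2*x^3/3 + 5*x^2 - 4*x at the endpoints):
  F(1) − F(−1) = 11/60 − (499/60) = -122/15.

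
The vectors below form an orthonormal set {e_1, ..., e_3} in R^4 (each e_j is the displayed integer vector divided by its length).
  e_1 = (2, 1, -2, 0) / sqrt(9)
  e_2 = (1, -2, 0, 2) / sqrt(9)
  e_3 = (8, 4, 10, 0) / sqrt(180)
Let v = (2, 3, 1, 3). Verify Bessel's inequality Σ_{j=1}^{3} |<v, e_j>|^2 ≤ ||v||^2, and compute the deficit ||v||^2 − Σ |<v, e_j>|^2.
Σ |<v, e_j>|^2 = 506/45; ||v||^2 = 23; deficit = 529/45

Write each e_j = u_j / sqrt(<u_j, u_j>) where u_j is the displayed integer vector. Then <v, e_j> = <v, u_j> / sqrt(<u_j, u_j>), so |<v, e_j>|^2 = <v, u_j>^2 / <u_j, u_j>.
Coefficients: <v, e_1> = 5/sqrt(9), <v, e_2> = 2/sqrt(9), <v, e_3> = 38/sqrt(180).
Square and sum: Σ |<v, e_j>|^2 = 506/45.
Compute ||v||^2 = v·v = 23.
Deficit = 23 − 506/45 = 529/45 ≥ 0, confirming Bessel's inequality. (The deficit equals ||v − Σ <v,e_j> e_j||^2, the squared distance from v to span{e_j}.)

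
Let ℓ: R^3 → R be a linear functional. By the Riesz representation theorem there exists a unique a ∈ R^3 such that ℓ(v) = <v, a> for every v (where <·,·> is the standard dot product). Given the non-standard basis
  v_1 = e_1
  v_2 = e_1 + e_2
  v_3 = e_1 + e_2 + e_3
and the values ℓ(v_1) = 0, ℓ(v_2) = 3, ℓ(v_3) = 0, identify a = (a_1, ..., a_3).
a = (0, 3, -3)

Write a = (a_1, ..., a_3) in the standard basis. For each basis vector v_i, ℓ(v_i) = <v_i, a> is a linear equation in the a_j's. Collect the n equations into a matrix system V a = ℓ, where row i of V is v_i (expressed in the standard basis). Since V is invertible (lower-triangular with 1s on the diagonal, up to permutation), solve by back-substitution:
  V =
[[1, 0, 0],
 [1, 1, 0],
 [1, 1, 1]]
  V a = (0, 3, 0)
Solving gives a = (0, 3, -3).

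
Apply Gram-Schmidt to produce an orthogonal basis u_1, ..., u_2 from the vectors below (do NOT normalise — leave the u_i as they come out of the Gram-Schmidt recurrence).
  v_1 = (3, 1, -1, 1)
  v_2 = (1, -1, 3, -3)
Orthogonal basis:
  u_1 = (3, 1, -1, 1)
  u_2 = (2, -2/3, 8/3, -8/3)

Apply the Gram-Schmidt recurrence
  u_1 = v_1
  u_i = v_i − Σ_{j<i} ((v_i · u_j) / (u_j · u_j)) · u_j.

Step by step this gives:
  u_1 = (3, 1, -1, 1)
  u_2 = (2, -2/3, 8/3, -8/3)

Orthogonality check:
  u_2 · u_1 = 0 (should be 0)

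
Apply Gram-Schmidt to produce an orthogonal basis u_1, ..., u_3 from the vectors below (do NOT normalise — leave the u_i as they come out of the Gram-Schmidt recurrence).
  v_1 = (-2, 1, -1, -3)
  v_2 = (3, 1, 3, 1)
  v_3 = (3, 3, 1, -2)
Orthogonal basis:
  u_1 = (-2, 1, -1, -3)
  u_2 = (23/15, 26/15, 34/15, -6/5)
  u_3 = (252/179, 137/179, -289/179, -26/179)

Apply the Gram-Schmidt recurrence
  u_1 = v_1
  u_i = v_i − Σ_{j<i} ((v_i · u_j) / (u_j · u_j)) · u_j.

Step by step this gives:
  u_1 = (-2, 1, -1, -3)
  u_2 = (23/15, 26/15, 34/15, -6/5)
  u_3 = (252/179, 137/179, -289/179, -26/179)

Orthogonality check:
  u_2 · u_1 = 0 (should be 0)
  u_3 · u_1 = 0 (should be 0)
  u_3 · u_2 = 0 (should be 0)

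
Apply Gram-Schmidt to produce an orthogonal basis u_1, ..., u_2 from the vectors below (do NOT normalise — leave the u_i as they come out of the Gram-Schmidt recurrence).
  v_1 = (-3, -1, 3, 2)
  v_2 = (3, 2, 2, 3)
Orthogonal basis:
  u_1 = (-3, -1, 3, 2)
  u_2 = (72/23, 47/23, 43/23, 67/23)

Apply the Gram-Schmidt recurrence
  u_1 = v_1
  u_i = v_i − Σ_{j<i} ((v_i · u_j) / (u_j · u_j)) · u_j.

Step by step this gives:
  u_1 = (-3, -1, 3, 2)
  u_2 = (72/23, 47/23, 43/23, 67/23)

Orthogonality check:
  u_2 · u_1 = 0 (should be 0)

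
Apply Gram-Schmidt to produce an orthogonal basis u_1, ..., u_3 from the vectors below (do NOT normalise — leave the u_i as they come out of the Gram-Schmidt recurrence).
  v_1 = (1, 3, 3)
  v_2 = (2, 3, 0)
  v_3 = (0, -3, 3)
Orthogonal basis:
  u_1 = (1, 3, 3)
  u_2 = (27/19, 24/19, -33/19)
  u_3 = (27/14, -9/7, 9/14)

Apply the Gram-Schmidt recurrence
  u_1 = v_1
  u_i = v_i − Σ_{j<i} ((v_i · u_j) / (u_j · u_j)) · u_j.

Step by step this gives:
  u_1 = (1, 3, 3)
  u_2 = (27/19, 24/19, -33/19)
  u_3 = (27/14, -9/7, 9/14)

Orthogonality check:
  u_2 · u_1 = 0 (should be 0)
  u_3 · u_1 = 0 (should be 0)
  u_3 · u_2 = 0 (should be 0)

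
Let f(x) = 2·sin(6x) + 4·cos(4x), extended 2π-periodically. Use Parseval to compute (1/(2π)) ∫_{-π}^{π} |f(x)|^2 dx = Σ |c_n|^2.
Σ |c_n|^2 = 10

Expand |f|^2 and use orthogonality of {sin(nx), cos(mx)} on [-π, π]:
  ∫_{-π}^{π} sin(nx)^2 dx = π, ∫ cos(mx)^2 dx = π, and cross terms integrate to 0.
So ∫_{-π}^{π} f(x)^2 dx = 2^2 · π + 4^2 · π = (4 + 16)π.
Divide by 2π: (4 + 16)/2 = 10.
By Parseval, this equals Σ |c_n|^2.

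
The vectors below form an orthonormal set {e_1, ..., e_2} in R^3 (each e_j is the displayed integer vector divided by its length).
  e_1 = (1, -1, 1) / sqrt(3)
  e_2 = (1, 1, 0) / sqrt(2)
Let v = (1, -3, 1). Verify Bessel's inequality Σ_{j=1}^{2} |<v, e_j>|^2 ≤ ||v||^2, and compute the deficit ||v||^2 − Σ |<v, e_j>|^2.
Σ |<v, e_j>|^2 = 31/3; ||v||^2 = 11; deficit = 2/3

Write each e_j = u_j / sqrt(<u_j, u_j>) where u_j is the displayed integer vector. Then <v, e_j> = <v, u_j> / sqrt(<u_j, u_j>), so |<v, e_j>|^2 = <v, u_j>^2 / <u_j, u_j>.
Coefficients: <v, e_1> = 5/sqrt(3), <v, e_2> = -2/sqrt(2).
Square and sum: Σ |<v, e_j>|^2 = 31/3.
Compute ||v||^2 = v·v = 11.
Deficit = 11 − 31/3 = 2/3 ≥ 0, confirming Bessel's inequality. (The deficit equals ||v − Σ <v,e_j> e_j||^2, the squared distance from v to span{e_j}.)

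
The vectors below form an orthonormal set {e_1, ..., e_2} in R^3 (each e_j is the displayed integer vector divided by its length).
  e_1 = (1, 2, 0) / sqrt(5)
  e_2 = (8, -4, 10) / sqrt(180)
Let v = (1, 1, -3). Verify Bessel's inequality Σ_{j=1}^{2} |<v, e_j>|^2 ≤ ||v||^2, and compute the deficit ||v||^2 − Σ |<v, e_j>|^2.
Σ |<v, e_j>|^2 = 50/9; ||v||^2 = 11; deficit = 49/9

Write each e_j = u_j / sqrt(<u_j, u_j>) where u_j is the displayed integer vector. Then <v, e_j> = <v, u_j> / sqrt(<u_j, u_j>), so |<v, e_j>|^2 = <v, u_j>^2 / <u_j, u_j>.
Coefficients: <v, e_1> = 3/sqrt(5), <v, e_2> = -26/sqrt(180).
Square and sum: Σ |<v, e_j>|^2 = 50/9.
Compute ||v||^2 = v·v = 11.
Deficit = 11 − 50/9 = 49/9 ≥ 0, confirming Bessel's inequality. (The deficit equals ||v − Σ <v,e_j> e_j||^2, the squared distance from v to span{e_j}.)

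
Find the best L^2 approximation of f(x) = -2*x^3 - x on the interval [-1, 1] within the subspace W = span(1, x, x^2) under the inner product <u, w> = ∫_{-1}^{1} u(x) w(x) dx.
g(x) = -11*x/5

The best approximation g ∈ W is the orthogonal projection of f onto W. Writing g = a_0 + a_1 x + a_2 x^2, the coefficients solve the normal equations G · a = b where
  G_{ij} = <φ_i, φ_j> and b_i = <f, φ_i>, with φ_0 = 1, φ_1 = x, φ_2 = x^2.
G =
  [2, 0, 2/3]
  [0, 2/3, 0]
  [2/3, 0, 2/5],
b = (0, -22/15, 0).
Solving gives a_0 = 0, a_1 = -11/5, a_2 = 0, so
  g(x) = -11*x/5.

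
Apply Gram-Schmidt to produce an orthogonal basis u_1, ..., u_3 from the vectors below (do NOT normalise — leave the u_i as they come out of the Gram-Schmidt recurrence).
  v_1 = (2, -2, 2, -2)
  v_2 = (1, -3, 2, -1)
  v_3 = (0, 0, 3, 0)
Orthogonal basis:
  u_1 = (2, -2, 2, -2)
  u_2 = (-3/4, -5/4, 1/4, 3/4)
  u_3 = (-6/11, 12/11, 24/11, 6/11)

Apply the Gram-Schmidt recurrence
  u_1 = v_1
  u_i = v_i − Σ_{j<i} ((v_i · u_j) / (u_j · u_j)) · u_j.

Step by step this gives:
  u_1 = (2, -2, 2, -2)
  u_2 = (-3/4, -5/4, 1/4, 3/4)
  u_3 = (-6/11, 12/11, 24/11, 6/11)

Orthogonality check:
  u_2 · u_1 = 0 (should be 0)
  u_3 · u_1 = 0 (should be 0)
  u_3 · u_2 = 0 (should be 0)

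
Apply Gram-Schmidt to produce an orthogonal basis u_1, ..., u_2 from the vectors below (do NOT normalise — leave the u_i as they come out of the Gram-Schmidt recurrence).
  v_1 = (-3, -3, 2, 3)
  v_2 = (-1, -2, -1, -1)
Orthogonal basis:
  u_1 = (-3, -3, 2, 3)
  u_2 = (-19/31, -50/31, -39/31, -43/31)

Apply the Gram-Schmidt recurrence
  u_1 = v_1
  u_i = v_i − Σ_{j<i} ((v_i · u_j) / (u_j · u_j)) · u_j.

Step by step this gives:
  u_1 = (-3, -3, 2, 3)
  u_2 = (-19/31, -50/31, -39/31, -43/31)

Orthogonality check:
  u_2 · u_1 = 0 (should be 0)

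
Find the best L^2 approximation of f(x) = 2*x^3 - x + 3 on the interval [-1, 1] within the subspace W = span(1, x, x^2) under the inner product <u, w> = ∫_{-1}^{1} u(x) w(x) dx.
g(x) = x/5 + 3

The best approximation g ∈ W is the orthogonal projection of f onto W. Writing g = a_0 + a_1 x + a_2 x^2, the coefficients solve the normal equations G · a = b where
  G_{ij} = <φ_i, φ_j> and b_i = <f, φ_i>, with φ_0 = 1, φ_1 = x, φ_2 = x^2.
G =
  [2, 0, 2/3]
  [0, 2/3, 0]
  [2/3, 0, 2/5],
b = (6, 2/15, 2).
Solving gives a_0 = 3, a_1 = 1/5, a_2 = 0, so
  g(x) = x/5 + 3.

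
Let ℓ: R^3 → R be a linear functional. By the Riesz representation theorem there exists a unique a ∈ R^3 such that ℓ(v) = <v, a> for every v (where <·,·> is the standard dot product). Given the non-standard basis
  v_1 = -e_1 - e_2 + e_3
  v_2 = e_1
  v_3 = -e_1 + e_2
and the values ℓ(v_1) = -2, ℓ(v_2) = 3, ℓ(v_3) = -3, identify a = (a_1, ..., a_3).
a = (3, 0, 1)

Write a = (a_1, ..., a_3) in the standard basis. For each basis vector v_i, ℓ(v_i) = <v_i, a> is a linear equation in the a_j's. Collect the n equations into a matrix system V a = ℓ, where row i of V is v_i (expressed in the standard basis). Since V is invertible (lower-triangular with 1s on the diagonal, up to permutation), solve by back-substitution:
  V =
[[-1, -1, 1],
 [1, 0, 0],
 [-1, 1, 0]]
  V a = (-2, 3, -3)
Solving gives a = (3, 0, 1).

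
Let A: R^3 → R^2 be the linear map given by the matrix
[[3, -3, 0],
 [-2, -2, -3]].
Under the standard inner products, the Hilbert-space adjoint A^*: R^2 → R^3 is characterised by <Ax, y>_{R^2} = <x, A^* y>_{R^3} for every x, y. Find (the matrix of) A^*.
A^* = A^T =
[[3, -2],
 [-3, -2],
 [0, -3]]

For real matrices with standard dot products, the defining identity <Ax, y> = <x, A^* y> gives (Ax)^T y = x^T (A^*) y, i.e. x^T A^T y = x^T (A^*) y. Since this holds for all x, y, we must have A^* = A^T. Therefore
A^* =
[[3, -2],
 [-3, -2],
 [0, -3]].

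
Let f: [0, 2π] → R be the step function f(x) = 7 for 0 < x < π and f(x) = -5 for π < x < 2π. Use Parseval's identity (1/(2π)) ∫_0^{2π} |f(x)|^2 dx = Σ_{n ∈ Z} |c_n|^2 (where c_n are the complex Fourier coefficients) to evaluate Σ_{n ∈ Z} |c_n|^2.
Σ |c_n|^2 = 37

Parseval equates the L^2 energy of f (normalised by 1/(2π)) with the ℓ^2 sum of its Fourier coefficients: (1/(2π)) ∫_0^{2π} |f|^2 = Σ |c_n|^2.
Compute the left side: (1/(2π)) [∫_0^π 7^2 dx + ∫_π^{2π} (-5)^2 dx] = (1/(2π)) · (49π + 25π) = (49 + 25)/2 = 37.
So Σ_{n ∈ Z} |c_n|^2 = 37.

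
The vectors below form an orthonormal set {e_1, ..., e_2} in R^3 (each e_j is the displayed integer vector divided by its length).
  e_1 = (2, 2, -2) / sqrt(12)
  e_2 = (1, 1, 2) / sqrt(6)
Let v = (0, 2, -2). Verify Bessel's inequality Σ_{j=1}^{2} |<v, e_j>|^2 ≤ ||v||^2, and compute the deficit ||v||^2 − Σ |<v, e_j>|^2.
Σ |<v, e_j>|^2 = 6; ||v||^2 = 8; deficit = 2

Write each e_j = u_j / sqrt(<u_j, u_j>) where u_j is the displayed integer vector. Then <v, e_j> = <v, u_j> / sqrt(<u_j, u_j>), so |<v, e_j>|^2 = <v, u_j>^2 / <u_j, u_j>.
Coefficients: <v, e_1> = 8/sqrt(12), <v, e_2> = -2/sqrt(6).
Square and sum: Σ |<v, e_j>|^2 = 6.
Compute ||v||^2 = v·v = 8.
Deficit = 8 − 6 = 2 ≥ 0, confirming Bessel's inequality. (The deficit equals ||v − Σ <v,e_j> e_j||^2, the squared distance from v to span{e_j}.)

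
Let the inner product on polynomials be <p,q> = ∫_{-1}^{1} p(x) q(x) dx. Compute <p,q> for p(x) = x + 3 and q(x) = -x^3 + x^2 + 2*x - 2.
<p,q> = -136/15

Expand the product: p(x)·q(x) = -x^4 - 2*x^3 + 5*x^2 + 4*x - 6.
∫_{-1}^{1} of each monomial x^k gives [2/(k+1) if k even, 0 if k odd]. Integrating term-by-term (or equivalently evaluating the antiderivative F(x) = -x^5/5 - x^4/2 + 5*x^3/3 + 2*x^2 - 6*x at the endpoints):
  F(1) − F(−1) = -91/30 − (181/30) = -136/15.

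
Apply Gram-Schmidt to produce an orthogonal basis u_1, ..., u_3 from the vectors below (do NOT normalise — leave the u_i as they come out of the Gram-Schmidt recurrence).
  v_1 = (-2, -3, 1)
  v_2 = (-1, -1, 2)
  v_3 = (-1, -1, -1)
Orthogonal basis:
  u_1 = (-2, -3, 1)
  u_2 = (0, 1/2, 3/2)
  u_3 = (-3/7, 9/35, -3/35)

Apply the Gram-Schmidt recurrence
  u_1 = v_1
  u_i = v_i − Σ_{j<i} ((v_i · u_j) / (u_j · u_j)) · u_j.

Step by step this gives:
  u_1 = (-2, -3, 1)
  u_2 = (0, 1/2, 3/2)
  u_3 = (-3/7, 9/35, -3/35)

Orthogonality check:
  u_2 · u_1 = 0 (should be 0)
  u_3 · u_1 = 0 (should be 0)
  u_3 · u_2 = 0 (should be 0)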